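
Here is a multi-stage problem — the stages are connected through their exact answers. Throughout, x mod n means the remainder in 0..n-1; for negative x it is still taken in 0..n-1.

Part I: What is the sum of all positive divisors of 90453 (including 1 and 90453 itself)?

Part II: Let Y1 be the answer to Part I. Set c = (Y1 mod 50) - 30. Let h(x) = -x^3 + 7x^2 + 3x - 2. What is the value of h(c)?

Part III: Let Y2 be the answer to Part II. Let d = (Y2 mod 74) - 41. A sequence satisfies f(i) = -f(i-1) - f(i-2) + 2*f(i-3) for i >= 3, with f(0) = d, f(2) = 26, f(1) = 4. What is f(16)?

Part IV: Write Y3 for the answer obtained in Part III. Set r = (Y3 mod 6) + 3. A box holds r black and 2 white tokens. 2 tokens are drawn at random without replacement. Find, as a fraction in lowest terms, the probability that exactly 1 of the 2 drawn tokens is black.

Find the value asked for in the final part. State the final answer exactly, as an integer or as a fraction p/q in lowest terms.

3/5

Part I: 90453 = 3 * 11 * 2741; sigma = (1 + 3) * (1 + 11) * (1 + 2741) = 4 * 12 * 2742 = 131616; answer 131616
Part II: Y1 = 131616; c = -14; -1*(-14)^3 + 7*(-14)^2 + 3*(-14)^1 - 2 = (2744) + (1372) + (-42) + (-2) = 4072; answer 4072
Part III: Y2 = 4072; d = -39; f(3) = -1*(26) - 1*(4) + 2*(-39) = -108; iterating: f(3)=-108, f(4)=90, f(5)=70, f(6)=-376, f(7)=486, f(8)=30, f(9)=-1268, f(10)=2210, f(11)=-882, f(12)=-3864, f(13)=9166, f(14)=-7066, f(15)=-9828, f(16)=35226; answer 35226
Part IV: Y3 = 35226; r = 3; total draws C(5,2) = 10; favorable C(3,1)*C(2,1) = 6; P = 3/5; answer 3/5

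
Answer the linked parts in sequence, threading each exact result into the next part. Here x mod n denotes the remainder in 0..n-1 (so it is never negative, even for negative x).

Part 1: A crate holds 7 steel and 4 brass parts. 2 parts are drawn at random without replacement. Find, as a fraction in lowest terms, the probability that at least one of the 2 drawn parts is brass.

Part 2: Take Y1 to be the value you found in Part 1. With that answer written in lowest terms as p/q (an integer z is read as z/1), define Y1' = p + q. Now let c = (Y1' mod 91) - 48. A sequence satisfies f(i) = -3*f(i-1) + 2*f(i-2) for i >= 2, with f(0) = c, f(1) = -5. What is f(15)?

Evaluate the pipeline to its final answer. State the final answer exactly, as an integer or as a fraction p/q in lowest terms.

-1279061149

Part 1: total draws C(11,2) = 55; complement C(7,2) = 21; favorable 55 - 21 = 34; P = 34/55; answer 34/55
Part 2: Y1 = 34/55; threaded value p + q = 89; c = 41; f(2) = -3*(-5) + 2*(41) = 97; iterating: f(2)=97, f(3)=-301, f(4)=1097, f(5)=-3893, f(6)=13873, f(7)=-49405, f(8)=175961, f(9)=-626693, f(10)=2232001, f(11)=-7949389, f(12)=28312169, f(13)=-100835285, f(14)=359130193, f(15)=-1279061149; answer -1279061149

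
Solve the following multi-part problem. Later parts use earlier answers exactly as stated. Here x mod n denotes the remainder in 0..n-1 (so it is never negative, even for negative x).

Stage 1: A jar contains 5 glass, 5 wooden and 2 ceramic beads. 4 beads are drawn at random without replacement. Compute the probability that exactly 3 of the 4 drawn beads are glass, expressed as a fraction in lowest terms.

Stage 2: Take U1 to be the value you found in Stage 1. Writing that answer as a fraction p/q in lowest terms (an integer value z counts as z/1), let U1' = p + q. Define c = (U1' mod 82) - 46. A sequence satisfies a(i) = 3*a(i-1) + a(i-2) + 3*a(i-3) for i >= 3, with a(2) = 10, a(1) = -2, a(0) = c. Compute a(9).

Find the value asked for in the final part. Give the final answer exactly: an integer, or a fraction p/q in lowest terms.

Stage 1: total draws C(12,4) = 495; favorable C(5,3)*C(7,1) = 70; P = 14/99; answer 14/99
Stage 2: U1 = 14/99; threaded value p + q = 113; c = -15; a(3) = 3*(10) + 1*(-2) + 3*(-15) = -17; iterating: a(3)=-17, a(4)=-47, a(5)=-128, a(6)=-482, a(7)=-1715, a(8)=-6011, a(9)=-21194; answer -21194

-21194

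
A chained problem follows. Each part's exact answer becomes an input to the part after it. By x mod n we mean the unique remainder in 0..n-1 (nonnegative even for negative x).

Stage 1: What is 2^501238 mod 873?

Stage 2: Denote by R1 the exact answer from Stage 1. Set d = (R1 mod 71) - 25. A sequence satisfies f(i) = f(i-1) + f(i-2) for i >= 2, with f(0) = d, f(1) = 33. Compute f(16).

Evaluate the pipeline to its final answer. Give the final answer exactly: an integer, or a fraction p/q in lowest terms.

52091

Stage 1: squarings mod 873: 2^1=2, 2^2=4, 2^4=16, 2^8=256, 2^16=61, 2^32=229, 2^64=61, 2^128=229, 2^256=61, 2^512=229, 2^1024=61, 2^2048=229, 2^4096=61, 2^8192=229, 2^16384=61, 2^32768=229, 2^65536=61, 2^131072=229, 2^262144=61; 2^501238 = 2^2 * 2^4 * 2^16 * 2^32 * 2^64 * 2^128 * 2^256 * 2^1024 * 2^8192 * 2^32768 * 2^65536 * 2^131072 * 2^262144 = 412 (mod 873); answer 412
Stage 2: R1 = 412; d = 32; f(2) = 1*(33) + 1*(32) = 65; iterating: f(2)=65, f(3)=98, f(4)=163, f(5)=261, f(6)=424, f(7)=685, f(8)=1109, f(9)=1794, f(10)=2903, f(11)=4697, f(12)=7600, f(13)=12297, f(14)=19897, f(15)=32194, f(16)=52091; answer 52091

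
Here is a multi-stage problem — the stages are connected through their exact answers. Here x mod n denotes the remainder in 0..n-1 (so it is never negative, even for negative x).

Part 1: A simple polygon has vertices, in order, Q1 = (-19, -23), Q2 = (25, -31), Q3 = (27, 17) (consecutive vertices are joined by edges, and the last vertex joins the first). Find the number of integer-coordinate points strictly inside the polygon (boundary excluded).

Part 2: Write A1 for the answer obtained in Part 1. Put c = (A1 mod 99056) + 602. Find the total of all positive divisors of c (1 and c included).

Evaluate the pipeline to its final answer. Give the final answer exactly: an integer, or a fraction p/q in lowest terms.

1664

Part 1: cross terms: (-19*-31 - 25*-23)=1164, (25*17 - 27*-31)=1262, (27*-23 - -19*17)=-298; twice the area = |2128| = 2128; area = 1064; boundary points = 4 + 2 + 2 = 8; strictly interior points = area - boundary/2 + 1 = 1061; answer 1061
Part 2: A1 = 1061; c = 1663; 1663 is prime, so its only divisors are 1 and 1663; sigma = 1 + 1663 = 1664; answer 1664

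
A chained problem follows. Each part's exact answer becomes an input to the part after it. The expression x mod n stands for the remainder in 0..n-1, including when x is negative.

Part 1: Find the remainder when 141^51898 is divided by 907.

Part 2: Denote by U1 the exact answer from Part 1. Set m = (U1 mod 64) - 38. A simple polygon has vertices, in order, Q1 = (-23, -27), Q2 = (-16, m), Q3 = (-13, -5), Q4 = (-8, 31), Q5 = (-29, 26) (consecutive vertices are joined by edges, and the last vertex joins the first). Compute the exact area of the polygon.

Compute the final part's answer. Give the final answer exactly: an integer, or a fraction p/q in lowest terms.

Part 1: squarings mod 907: 141^1=141, 141^2=834, 141^4=794, 141^8=71, 141^16=506, 141^32=262, 141^64=619, 141^128=407, 141^256=575, 141^512=477, 141^1024=779, 141^2048=58, 141^4096=643, 141^8192=764, 141^16384=495, 141^32768=135; 141^51898 = 141^2 * 141^8 * 141^16 * 141^32 * 141^128 * 141^512 * 141^2048 * 141^16384 * 141^32768 = 575 (mod 907); answer 575
Part 2: U1 = 575; m = 25; cross terms: (-23*25 - -16*-27)=-1007, (-16*-5 - -13*25)=405, (-13*31 - -8*-5)=-443, (-8*26 - -29*31)=691, (-29*-27 - -23*26)=1381; twice the area = |1027| = 1027; area = 1027/2; answer 1027/2

1027/2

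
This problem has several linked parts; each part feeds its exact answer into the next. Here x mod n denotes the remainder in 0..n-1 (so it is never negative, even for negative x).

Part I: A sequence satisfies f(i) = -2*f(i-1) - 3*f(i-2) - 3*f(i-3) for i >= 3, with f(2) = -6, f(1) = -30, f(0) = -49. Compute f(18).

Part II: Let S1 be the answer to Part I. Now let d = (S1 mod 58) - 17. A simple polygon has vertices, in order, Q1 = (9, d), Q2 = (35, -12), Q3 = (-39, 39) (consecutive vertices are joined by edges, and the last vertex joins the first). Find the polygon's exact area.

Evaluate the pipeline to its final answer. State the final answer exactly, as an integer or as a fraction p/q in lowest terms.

Part I: f(3) = -2*(-6) - 3*(-30) - 3*(-49) = 249; iterating: f(3)=249, f(4)=-390, f(5)=51, f(6)=321, f(7)=375, f(8)=-1866, f(9)=1644, f(10)=1185, f(11)=-1704, f(12)=-5079, f(13)=11715, f(14)=-3081, f(15)=-13746, f(16)=1590, f(17)=47301, f(18)=-58134; answer -58134
Part II: S1 = -58134; d = 23; cross terms: (9*-12 - 35*23)=-913, (35*39 - -39*-12)=897, (-39*23 - 9*39)=-1248; twice the area = |-1264| = 1264; area = 632; answer 632

632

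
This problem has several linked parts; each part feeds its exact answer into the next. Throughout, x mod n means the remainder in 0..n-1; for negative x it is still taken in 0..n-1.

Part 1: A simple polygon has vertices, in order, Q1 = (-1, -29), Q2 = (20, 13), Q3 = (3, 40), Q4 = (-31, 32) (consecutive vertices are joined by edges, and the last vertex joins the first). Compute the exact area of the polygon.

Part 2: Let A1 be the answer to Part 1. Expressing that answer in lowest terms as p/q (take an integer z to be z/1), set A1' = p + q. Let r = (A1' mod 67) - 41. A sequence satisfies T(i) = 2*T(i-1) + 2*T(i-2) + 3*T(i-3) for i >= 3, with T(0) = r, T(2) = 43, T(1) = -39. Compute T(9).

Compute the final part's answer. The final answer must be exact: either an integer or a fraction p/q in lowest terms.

13631

Part 1: cross terms: (-1*13 - 20*-29)=567, (20*40 - 3*13)=761, (3*32 - -31*40)=1336, (-31*-29 - -1*32)=931; twice the area = |3595| = 3595; area = 3595/2; answer 3595/2
Part 2: A1 = 3595/2; threaded value p + q = 3597; r = 5; T(3) = 2*(43) + 2*(-39) + 3*(5) = 23; iterating: T(3)=23, T(4)=15, T(5)=205, T(6)=509, T(7)=1473, T(8)=4579, T(9)=13631; answer 13631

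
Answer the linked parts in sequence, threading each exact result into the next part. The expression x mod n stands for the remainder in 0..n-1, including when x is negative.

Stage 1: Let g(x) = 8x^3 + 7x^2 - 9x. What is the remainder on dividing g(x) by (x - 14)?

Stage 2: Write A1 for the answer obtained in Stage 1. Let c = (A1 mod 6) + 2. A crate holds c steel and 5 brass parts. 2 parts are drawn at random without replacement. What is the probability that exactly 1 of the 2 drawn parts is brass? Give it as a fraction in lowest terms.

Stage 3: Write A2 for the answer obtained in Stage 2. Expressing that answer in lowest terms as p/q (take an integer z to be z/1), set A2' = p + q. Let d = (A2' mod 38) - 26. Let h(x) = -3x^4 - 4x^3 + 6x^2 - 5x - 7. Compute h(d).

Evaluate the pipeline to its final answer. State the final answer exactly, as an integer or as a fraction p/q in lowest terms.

Stage 1: remainder = value at the root: 8*(14)^3 + 7*(14)^2 - 9*(14)^1 = (21952) + (1372) + (-126) = 23198; answer 23198
Stage 2: A1 = 23198; c = 4; total draws C(9,2) = 36; favorable C(5,1)*C(4,1) = 20; P = 5/9; answer 5/9
Stage 3: A2 = 5/9; threaded value p + q = 14; d = -12; -3*(-12)^4 - 4*(-12)^3 + 6*(-12)^2 - 5*(-12)^1 - 7 = (-62208) + (6912) + (864) + (60) + (-7) = -54379; answer -54379

-54379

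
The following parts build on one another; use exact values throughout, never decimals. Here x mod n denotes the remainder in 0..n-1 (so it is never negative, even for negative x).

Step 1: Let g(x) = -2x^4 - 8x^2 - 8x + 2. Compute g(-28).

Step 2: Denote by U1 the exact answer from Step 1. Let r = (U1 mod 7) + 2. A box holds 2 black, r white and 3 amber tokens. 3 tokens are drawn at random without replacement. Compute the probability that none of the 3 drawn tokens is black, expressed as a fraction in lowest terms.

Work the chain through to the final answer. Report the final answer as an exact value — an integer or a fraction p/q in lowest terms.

Step 1: -2*(-28)^4 - 8*(-28)^2 - 8*(-28)^1 + 2 = (-1229312) + (-6272) + (224) + (2) = -1235358; answer -1235358
Step 2: U1 = -1235358; r = 4; total draws C(9,3) = 84; favorable C(7,3) = 35; P = 5/12; answer 5/12

5/12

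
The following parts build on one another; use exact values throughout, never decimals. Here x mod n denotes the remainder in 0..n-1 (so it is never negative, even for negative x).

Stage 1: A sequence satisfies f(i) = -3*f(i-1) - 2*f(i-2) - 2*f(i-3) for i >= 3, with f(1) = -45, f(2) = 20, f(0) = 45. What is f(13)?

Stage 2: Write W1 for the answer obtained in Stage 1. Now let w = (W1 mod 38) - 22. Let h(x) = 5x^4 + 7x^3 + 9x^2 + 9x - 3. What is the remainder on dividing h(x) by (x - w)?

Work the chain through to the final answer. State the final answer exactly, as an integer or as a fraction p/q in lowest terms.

Stage 1: f(3) = -3*(20) - 2*(-45) - 2*(45) = -60; iterating: f(3)=-60, f(4)=230, f(5)=-610, f(6)=1490, f(7)=-3710, f(8)=9370, f(9)=-23670, f(10)=59690, f(11)=-150470, f(12)=379370, f(13)=-956550; answer -956550
Stage 2: W1 = -956550; w = 2; remainder = value at the root: 5*(2)^4 + 7*(2)^3 + 9*(2)^2 + 9*(2)^1 - 3 = (80) + (56) + (36) + (18) + (-3) = 187; answer 187

187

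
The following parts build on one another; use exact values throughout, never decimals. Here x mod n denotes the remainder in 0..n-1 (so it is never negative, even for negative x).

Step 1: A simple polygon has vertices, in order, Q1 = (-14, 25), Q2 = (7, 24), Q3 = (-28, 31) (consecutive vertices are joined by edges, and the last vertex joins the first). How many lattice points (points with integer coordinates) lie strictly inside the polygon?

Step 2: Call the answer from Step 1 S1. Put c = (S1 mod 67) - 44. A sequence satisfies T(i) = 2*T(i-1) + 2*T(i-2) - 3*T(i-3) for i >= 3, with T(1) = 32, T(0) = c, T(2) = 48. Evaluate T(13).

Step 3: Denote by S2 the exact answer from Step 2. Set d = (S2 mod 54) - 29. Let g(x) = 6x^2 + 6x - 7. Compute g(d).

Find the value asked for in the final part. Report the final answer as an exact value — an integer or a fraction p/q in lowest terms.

Step 1: cross terms: (-14*24 - 7*25)=-511, (7*31 - -28*24)=889, (-28*25 - -14*31)=-266; twice the area = |112| = 112; area = 56; boundary points = 1 + 7 + 2 = 10; strictly interior points = area - boundary/2 + 1 = 52; answer 52
Step 2: S1 = 52; c = 8; T(3) = 2*(48) + 2*(32) - 3*(8) = 136; iterating: T(3)=136, T(4)=272, T(5)=672, T(6)=1480, T(7)=3488, T(8)=7920, T(9)=18376, T(10)=42128, T(11)=97248, T(12)=223624, T(13)=515360; answer 515360
Step 3: S2 = 515360; d = 9; 6*(9)^2 + 6*(9)^1 - 7 = (486) + (54) + (-7) = 533; answer 533

533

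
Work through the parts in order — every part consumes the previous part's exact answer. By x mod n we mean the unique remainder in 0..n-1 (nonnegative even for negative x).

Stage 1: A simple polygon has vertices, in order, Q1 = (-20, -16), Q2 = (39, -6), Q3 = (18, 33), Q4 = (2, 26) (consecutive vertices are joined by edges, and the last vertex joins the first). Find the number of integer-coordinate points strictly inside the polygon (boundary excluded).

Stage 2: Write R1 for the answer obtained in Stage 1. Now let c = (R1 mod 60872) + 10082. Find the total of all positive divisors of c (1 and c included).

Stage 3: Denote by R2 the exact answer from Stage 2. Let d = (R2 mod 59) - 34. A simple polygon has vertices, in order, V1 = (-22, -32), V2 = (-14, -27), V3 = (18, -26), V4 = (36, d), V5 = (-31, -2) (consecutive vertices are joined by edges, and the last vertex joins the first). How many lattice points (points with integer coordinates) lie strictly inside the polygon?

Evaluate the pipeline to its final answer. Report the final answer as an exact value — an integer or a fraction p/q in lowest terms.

1230

Stage 1: cross terms: (-20*-6 - 39*-16)=744, (39*33 - 18*-6)=1395, (18*26 - 2*33)=402, (2*-16 - -20*26)=488; twice the area = |3029| = 3029; area = 3029/2; boundary points = 1 + 3 + 1 + 2 = 7; strictly interior points = area - boundary/2 + 1 = 1512; answer 1512
Stage 2: R1 = 1512; c = 11594; 11594 = 2 * 11 * 17 * 31; sigma = (1 + 2) * (1 + 11) * (1 + 17) * (1 + 31) = 3 * 12 * 18 * 32 = 20736; answer 20736
Stage 3: R2 = 20736; d = -7; cross terms: (-22*-27 - -14*-32)=146, (-14*-26 - 18*-27)=850, (18*-7 - 36*-26)=810, (36*-2 - -31*-7)=-289, (-31*-32 - -22*-2)=948; twice the area = |2465| = 2465; area = 2465/2; boundary points = 1 + 1 + 1 + 1 + 3 = 7; strictly interior points = area - boundary/2 + 1 = 1230; answer 1230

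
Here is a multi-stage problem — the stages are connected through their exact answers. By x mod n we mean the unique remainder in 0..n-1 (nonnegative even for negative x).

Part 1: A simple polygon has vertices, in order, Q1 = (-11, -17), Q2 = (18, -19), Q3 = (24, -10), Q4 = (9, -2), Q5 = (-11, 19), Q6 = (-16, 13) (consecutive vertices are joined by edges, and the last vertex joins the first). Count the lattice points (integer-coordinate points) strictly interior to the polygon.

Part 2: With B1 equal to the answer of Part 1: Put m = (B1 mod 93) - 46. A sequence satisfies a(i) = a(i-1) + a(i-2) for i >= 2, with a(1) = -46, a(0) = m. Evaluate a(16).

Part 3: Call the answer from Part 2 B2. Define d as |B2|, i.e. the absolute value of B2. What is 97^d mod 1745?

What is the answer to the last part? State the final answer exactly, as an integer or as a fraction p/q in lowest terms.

1549

Part 1: cross terms: (-11*-19 - 18*-17)=515, (18*-10 - 24*-19)=276, (24*-2 - 9*-10)=42, (9*19 - -11*-2)=149, (-11*13 - -16*19)=161, (-16*-17 - -11*13)=415; twice the area = |1558| = 1558; area = 779; boundary points = 1 + 3 + 1 + 1 + 1 + 5 = 12; strictly interior points = area - boundary/2 + 1 = 774; answer 774
Part 2: B1 = 774; m = -16; a(2) = 1*(-46) + 1*(-16) = -62; iterating: a(2)=-62, a(3)=-108, a(4)=-170, a(5)=-278, a(6)=-448, a(7)=-726, a(8)=-1174, a(9)=-1900, a(10)=-3074, a(11)=-4974, a(12)=-8048, a(13)=-13022, a(14)=-21070, a(15)=-34092, a(16)=-55162; answer -55162
Part 3: B2 = -55162; d = 55162; squarings mod 1745: 97^1=97, 97^2=684, 97^4=196, 97^8=26, 97^16=676, 97^32=1531, 97^64=426, 97^128=1741, 97^256=16, 97^512=256, 97^1024=971, 97^2048=541, 97^4096=1266, 97^8192=846, 97^16384=266, 97^32768=956; 97^55162 = 97^2 * 97^8 * 97^16 * 97^32 * 97^64 * 97^256 * 97^512 * 97^1024 * 97^4096 * 97^16384 * 97^32768 = 1549 (mod 1745); answer 1549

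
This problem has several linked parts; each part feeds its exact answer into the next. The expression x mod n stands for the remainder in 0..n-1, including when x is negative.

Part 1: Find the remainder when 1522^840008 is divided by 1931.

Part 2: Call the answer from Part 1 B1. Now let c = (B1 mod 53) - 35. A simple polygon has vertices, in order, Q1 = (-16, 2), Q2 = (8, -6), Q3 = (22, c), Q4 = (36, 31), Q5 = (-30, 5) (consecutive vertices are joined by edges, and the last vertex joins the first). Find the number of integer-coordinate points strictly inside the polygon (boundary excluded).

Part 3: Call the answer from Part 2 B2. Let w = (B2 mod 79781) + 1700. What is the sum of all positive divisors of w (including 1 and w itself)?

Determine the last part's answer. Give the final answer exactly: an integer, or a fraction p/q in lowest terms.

4914

Part 1: squarings mod 1931: 1522^1=1522, 1522^2=1215, 1522^4=941, 1522^8=1083, 1522^16=772, 1522^32=1236, 1522^64=275, 1522^128=316, 1522^256=1375, 1522^512=176, 1522^1024=80, 1522^2048=607, 1522^4096=1559, 1522^8192=1283, 1522^16384=877, 1522^32768=591, 1522^65536=1701, 1522^131072=763, 1522^262144=938, 1522^524288=1239; 1522^840008 = 1522^8 * 1522^64 * 1522^256 * 1522^4096 * 1522^16384 * 1522^32768 * 1522^262144 * 1522^524288 = 611 (mod 1931); answer 611
Part 2: B1 = 611; c = -7; cross terms: (-16*-6 - 8*2)=80, (8*-7 - 22*-6)=76, (22*31 - 36*-7)=934, (36*5 - -30*31)=1110, (-30*2 - -16*5)=20; twice the area = |2220| = 2220; area = 1110; boundary points = 8 + 1 + 2 + 2 + 1 = 14; strictly interior points = area - boundary/2 + 1 = 1104; answer 1104
Part 3: B2 = 1104; w = 2804; 2804 = 2^2 * 701; sigma = (1 + 2 + 4) * (1 + 701) = 7 * 702 = 4914; answer 4914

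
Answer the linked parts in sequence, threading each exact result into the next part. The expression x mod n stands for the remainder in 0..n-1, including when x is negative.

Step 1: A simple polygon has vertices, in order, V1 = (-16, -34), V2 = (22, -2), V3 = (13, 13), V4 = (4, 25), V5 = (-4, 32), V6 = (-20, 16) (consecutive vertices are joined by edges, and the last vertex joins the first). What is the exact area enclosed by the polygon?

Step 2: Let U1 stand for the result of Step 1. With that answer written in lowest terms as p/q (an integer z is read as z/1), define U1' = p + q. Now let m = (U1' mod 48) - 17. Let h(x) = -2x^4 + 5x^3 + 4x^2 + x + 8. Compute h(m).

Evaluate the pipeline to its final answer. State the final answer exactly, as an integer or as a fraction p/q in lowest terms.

-179470

Step 1: cross terms: (-16*-2 - 22*-34)=780, (22*13 - 13*-2)=312, (13*25 - 4*13)=273, (4*32 - -4*25)=228, (-4*16 - -20*32)=576, (-20*-34 - -16*16)=936; twice the area = |3105| = 3105; area = 3105/2; answer 3105/2
Step 2: U1 = 3105/2; threaded value p + q = 3107; m = 18; -2*(18)^4 + 5*(18)^3 + 4*(18)^2 + 1*(18)^1 + 8 = (-209952) + (29160) + (1296) + (18) + (8) = -179470; answer -179470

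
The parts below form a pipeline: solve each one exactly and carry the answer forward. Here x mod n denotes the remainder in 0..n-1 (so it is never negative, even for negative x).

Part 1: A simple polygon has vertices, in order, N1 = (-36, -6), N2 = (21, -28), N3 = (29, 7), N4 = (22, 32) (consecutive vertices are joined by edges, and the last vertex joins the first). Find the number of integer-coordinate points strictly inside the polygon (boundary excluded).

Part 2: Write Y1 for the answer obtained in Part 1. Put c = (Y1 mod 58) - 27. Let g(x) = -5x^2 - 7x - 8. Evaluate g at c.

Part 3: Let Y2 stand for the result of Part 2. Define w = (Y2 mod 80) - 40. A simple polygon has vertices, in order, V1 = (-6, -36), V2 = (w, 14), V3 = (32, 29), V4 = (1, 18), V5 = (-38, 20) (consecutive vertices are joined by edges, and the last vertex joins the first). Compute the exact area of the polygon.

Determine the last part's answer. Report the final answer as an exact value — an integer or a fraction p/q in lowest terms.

Part 1: cross terms: (-36*-28 - 21*-6)=1134, (21*7 - 29*-28)=959, (29*32 - 22*7)=774, (22*-6 - -36*32)=1020; twice the area = |3887| = 3887; area = 3887/2; boundary points = 1 + 1 + 1 + 2 = 5; strictly interior points = area - boundary/2 + 1 = 1942; answer 1942
Part 2: Y1 = 1942; c = 1; -5*(1)^2 - 7*(1)^1 - 8 = (-5) + (-7) + (-8) = -20; answer -20
Part 3: Y2 = -20; w = 20; cross terms: (-6*14 - 20*-36)=636, (20*29 - 32*14)=132, (32*18 - 1*29)=547, (1*20 - -38*18)=704, (-38*-36 - -6*20)=1488; twice the area = |3507| = 3507; area = 3507/2; answer 3507/2

3507/2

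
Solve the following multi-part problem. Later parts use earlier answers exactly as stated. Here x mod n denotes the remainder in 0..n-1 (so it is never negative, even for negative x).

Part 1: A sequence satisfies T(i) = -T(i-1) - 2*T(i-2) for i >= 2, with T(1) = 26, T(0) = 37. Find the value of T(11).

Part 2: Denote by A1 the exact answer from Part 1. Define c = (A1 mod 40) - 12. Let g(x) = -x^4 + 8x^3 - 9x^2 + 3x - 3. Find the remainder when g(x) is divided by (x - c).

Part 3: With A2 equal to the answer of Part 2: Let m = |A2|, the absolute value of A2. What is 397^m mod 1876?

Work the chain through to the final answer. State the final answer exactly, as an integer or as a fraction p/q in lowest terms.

293

Part 1: T(2) = -1*(26) - 2*(37) = -100; iterating: T(2)=-100, T(3)=48, T(4)=152, T(5)=-248, T(6)=-56, T(7)=552, T(8)=-440, T(9)=-664, T(10)=1544, T(11)=-216; answer -216
Part 2: A1 = -216; c = 12; remainder = value at the root: -1*(12)^4 + 8*(12)^3 - 9*(12)^2 + 3*(12)^1 - 3 = (-20736) + (13824) + (-1296) + (36) + (-3) = -8175; answer -8175
Part 3: A2 = -8175; m = 8175; squarings mod 1876: 397^1=397, 397^2=25, 397^4=625, 397^8=417, 397^16=1297, 397^32=1313, 397^64=1801, 397^128=1873, 397^256=9, 397^512=81, 397^1024=933, 397^2048=25, 397^4096=625; 397^8175 = 397^1 * 397^2 * 397^4 * 397^8 * 397^32 * 397^64 * 397^128 * 397^256 * 397^512 * 397^1024 * 397^2048 * 397^4096 = 293 (mod 1876); answer 293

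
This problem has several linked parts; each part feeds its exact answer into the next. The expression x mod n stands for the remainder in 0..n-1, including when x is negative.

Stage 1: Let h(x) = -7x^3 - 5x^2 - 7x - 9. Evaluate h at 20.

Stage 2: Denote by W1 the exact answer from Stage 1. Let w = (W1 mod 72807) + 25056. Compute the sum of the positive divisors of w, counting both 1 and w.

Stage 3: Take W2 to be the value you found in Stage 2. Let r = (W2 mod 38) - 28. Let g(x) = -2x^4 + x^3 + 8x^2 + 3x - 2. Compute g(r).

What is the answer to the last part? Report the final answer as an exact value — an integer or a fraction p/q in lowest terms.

-8218

Stage 1: -7*(20)^3 - 5*(20)^2 - 7*(20)^1 - 9 = (-56000) + (-2000) + (-140) + (-9) = -58149; answer -58149
Stage 2: W1 = -58149; w = 39714; 39714 = 2 * 3 * 6619; sigma = (1 + 2) * (1 + 3) * (1 + 6619) = 3 * 4 * 6620 = 79440; answer 79440
Stage 3: W2 = 79440; r = -8; -2*(-8)^4 + 1*(-8)^3 + 8*(-8)^2 + 3*(-8)^1 - 2 = (-8192) + (-512) + (512) + (-24) + (-2) = -8218; answer -8218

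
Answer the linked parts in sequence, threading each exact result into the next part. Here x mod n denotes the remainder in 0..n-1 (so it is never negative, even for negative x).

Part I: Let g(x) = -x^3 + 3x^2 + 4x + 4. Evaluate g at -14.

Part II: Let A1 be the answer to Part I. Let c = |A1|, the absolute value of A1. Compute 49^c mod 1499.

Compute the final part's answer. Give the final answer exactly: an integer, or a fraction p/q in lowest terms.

Part I: -1*(-14)^3 + 3*(-14)^2 + 4*(-14)^1 + 4 = (2744) + (588) + (-56) + (4) = 3280; answer 3280
Part II: A1 = 3280; c = 3280; squarings mod 1499: 49^1=49, 49^2=902, 49^4=1146, 49^8=192, 49^16=888, 49^32=70, 49^64=403, 49^128=517, 49^256=467, 49^512=734, 49^1024=615, 49^2048=477; 49^3280 = 49^16 * 49^64 * 49^128 * 49^1024 * 49^2048 = 1279 (mod 1499); answer 1279

1279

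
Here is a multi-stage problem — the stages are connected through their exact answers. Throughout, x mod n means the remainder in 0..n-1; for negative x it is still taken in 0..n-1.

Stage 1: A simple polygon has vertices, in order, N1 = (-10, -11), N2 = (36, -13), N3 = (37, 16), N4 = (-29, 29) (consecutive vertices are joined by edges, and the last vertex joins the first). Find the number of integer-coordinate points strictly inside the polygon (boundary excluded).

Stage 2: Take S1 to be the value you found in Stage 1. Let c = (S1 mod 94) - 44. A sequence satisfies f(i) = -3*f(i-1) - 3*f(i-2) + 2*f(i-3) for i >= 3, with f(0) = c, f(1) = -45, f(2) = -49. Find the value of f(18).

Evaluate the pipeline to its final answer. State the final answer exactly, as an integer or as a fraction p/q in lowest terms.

28479912

Stage 1: cross terms: (-10*-13 - 36*-11)=526, (36*16 - 37*-13)=1057, (37*29 - -29*16)=1537, (-29*-11 - -10*29)=609; twice the area = |3729| = 3729; area = 3729/2; boundary points = 2 + 1 + 1 + 1 = 5; strictly interior points = area - boundary/2 + 1 = 1863; answer 1863
Stage 2: S1 = 1863; c = 33; f(3) = -3*(-49) - 3*(-45) + 2*(33) = 348; iterating: f(3)=348, f(4)=-987, f(5)=1819, f(6)=-1800, f(7)=-2031, f(8)=15131, f(9)=-42900, f(10)=79245, f(11)=-78773, f(12)=-87216, f(13)=656457, f(14)=-1865269, f(15)=3452004, f(16)=-3447291, f(17)=-3744677, f(18)=28479912; answer 28479912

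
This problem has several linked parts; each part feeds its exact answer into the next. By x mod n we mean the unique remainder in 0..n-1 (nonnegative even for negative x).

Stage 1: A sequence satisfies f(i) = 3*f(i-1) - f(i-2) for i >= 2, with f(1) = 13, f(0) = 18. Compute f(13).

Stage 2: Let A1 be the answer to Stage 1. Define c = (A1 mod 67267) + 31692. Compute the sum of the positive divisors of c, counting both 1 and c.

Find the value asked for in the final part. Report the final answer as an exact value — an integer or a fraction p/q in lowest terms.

79380

Stage 1: f(2) = 3*(13) - 1*(18) = 21; iterating: f(2)=21, f(3)=50, f(4)=129, f(5)=337, f(6)=882, f(7)=2309, f(8)=6045, f(9)=15826, f(10)=41433, f(11)=108473, f(12)=283986, f(13)=743485; answer 743485
Stage 2: A1 = 743485; c = 35240; 35240 = 2^3 * 5 * 881; sigma = (1 + 2 + 4 + 8) * (1 + 5) * (1 + 881) = 15 * 6 * 882 = 79380; answer 79380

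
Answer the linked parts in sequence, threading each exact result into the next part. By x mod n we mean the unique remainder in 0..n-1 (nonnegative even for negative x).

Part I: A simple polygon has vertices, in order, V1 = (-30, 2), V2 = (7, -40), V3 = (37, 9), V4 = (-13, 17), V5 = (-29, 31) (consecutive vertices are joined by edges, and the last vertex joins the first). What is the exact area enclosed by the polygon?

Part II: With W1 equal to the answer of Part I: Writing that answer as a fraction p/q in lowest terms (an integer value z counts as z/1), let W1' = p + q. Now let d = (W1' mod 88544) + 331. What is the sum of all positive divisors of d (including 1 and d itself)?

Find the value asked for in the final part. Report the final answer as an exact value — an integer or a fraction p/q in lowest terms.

Part I: cross terms: (-30*-40 - 7*2)=1186, (7*9 - 37*-40)=1543, (37*17 - -13*9)=746, (-13*31 - -29*17)=90, (-29*2 - -30*31)=872; twice the area = |4437| = 4437; area = 4437/2; answer 4437/2
Part II: W1 = 4437/2; threaded value p + q = 4439; d = 4770; 4770 = 2 * 3^2 * 5 * 53; sigma = (1 + 2) * (1 + 3 + 9) * (1 + 5) * (1 + 53) = 3 * 13 * 6 * 54 = 12636; answer 12636

12636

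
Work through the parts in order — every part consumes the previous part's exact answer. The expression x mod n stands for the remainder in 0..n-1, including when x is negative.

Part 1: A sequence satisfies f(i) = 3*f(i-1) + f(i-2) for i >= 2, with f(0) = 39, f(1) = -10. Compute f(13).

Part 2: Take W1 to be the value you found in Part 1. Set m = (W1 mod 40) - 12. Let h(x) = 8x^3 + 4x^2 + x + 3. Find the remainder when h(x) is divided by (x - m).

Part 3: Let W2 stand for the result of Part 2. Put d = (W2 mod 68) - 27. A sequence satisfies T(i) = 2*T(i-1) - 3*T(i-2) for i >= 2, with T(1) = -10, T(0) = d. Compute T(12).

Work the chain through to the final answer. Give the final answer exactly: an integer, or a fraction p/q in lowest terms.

9334

Part 1: f(2) = 3*(-10) + 1*(39) = 9; iterating: f(2)=9, f(3)=17, f(4)=60, f(5)=197, f(6)=651, f(7)=2150, f(8)=7101, f(9)=23453, f(10)=77460, f(11)=255833, f(12)=844959, f(13)=2790710; answer 2790710
Part 2: W1 = 2790710; m = 18; remainder = value at the root: 8*(18)^3 + 4*(18)^2 + 1*(18)^1 + 3 = (46656) + (1296) + (18) + (3) = 47973; answer 47973
Part 3: W2 = 47973; d = 6; T(2) = 2*(-10) - 3*(6) = -38; iterating: T(2)=-38, T(3)=-46, T(4)=22, T(5)=182, T(6)=298, T(7)=50, T(8)=-794, T(9)=-1738, T(10)=-1094, T(11)=3026, T(12)=9334; answer 9334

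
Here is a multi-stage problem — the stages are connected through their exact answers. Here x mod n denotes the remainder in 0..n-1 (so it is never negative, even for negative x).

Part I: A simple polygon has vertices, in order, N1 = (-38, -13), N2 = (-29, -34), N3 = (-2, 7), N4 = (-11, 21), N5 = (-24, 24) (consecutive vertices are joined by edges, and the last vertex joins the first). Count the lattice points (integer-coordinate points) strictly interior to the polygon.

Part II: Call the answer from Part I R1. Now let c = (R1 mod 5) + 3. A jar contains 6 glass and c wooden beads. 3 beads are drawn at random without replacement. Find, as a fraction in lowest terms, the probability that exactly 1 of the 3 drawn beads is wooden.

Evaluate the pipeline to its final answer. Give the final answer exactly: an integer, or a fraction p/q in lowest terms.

Part I: cross terms: (-38*-34 - -29*-13)=915, (-29*7 - -2*-34)=-271, (-2*21 - -11*7)=35, (-11*24 - -24*21)=240, (-24*-13 - -38*24)=1224; twice the area = |2143| = 2143; area = 2143/2; boundary points = 3 + 1 + 1 + 1 + 1 = 7; strictly interior points = area - boundary/2 + 1 = 1069; answer 1069
Part II: R1 = 1069; c = 7; total draws C(13,3) = 286; favorable C(7,1)*C(6,2) = 105; P = 105/286; answer 105/286

105/286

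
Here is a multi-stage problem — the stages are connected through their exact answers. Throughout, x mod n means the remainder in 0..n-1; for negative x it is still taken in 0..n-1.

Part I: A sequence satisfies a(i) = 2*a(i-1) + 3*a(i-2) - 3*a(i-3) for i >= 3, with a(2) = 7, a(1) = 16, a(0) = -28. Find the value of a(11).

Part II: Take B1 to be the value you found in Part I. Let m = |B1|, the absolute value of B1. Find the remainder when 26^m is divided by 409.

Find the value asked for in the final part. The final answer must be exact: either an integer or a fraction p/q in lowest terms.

Part I: a(3) = 2*(7) + 3*(16) - 3*(-28) = 146; iterating: a(3)=146, a(4)=265, a(5)=947, a(6)=2251, a(7)=6548, a(8)=17008, a(9)=46907, a(10)=125194, a(11)=340085; answer 340085
Part II: B1 = 340085; m = 340085; squarings mod 409: 26^1=26, 26^2=267, 26^4=123, 26^8=405, 26^16=16, 26^32=256, 26^64=96, 26^128=218, 26^256=80, 26^512=265, 26^1024=286, 26^2048=405, 26^4096=16, 26^8192=256, 26^16384=96, 26^32768=218, 26^65536=80, 26^131072=265, 26^262144=286; 26^340085 = 26^1 * 26^4 * 26^16 * 26^32 * 26^64 * 26^4096 * 26^8192 * 26^65536 * 26^262144 = 402 (mod 409); answer 402

402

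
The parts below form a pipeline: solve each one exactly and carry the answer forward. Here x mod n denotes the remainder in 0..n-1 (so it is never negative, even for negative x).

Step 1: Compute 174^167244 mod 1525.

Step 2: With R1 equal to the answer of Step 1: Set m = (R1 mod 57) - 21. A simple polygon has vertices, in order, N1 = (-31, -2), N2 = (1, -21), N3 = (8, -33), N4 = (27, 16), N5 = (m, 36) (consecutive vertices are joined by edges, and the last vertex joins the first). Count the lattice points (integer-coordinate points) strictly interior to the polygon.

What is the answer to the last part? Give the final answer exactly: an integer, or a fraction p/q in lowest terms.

2053

Step 1: squarings mod 1525: 174^1=174, 174^2=1301, 174^4=1376, 174^8=851, 174^16=1351, 174^32=1301, 174^64=1376, 174^128=851, 174^256=1351, 174^512=1301, 174^1024=1376, 174^2048=851, 174^4096=1351, 174^8192=1301, 174^16384=1376, 174^32768=851, 174^65536=1351, 174^131072=1301; 174^167244 = 174^4 * 174^8 * 174^64 * 174^256 * 174^1024 * 174^2048 * 174^32768 * 174^131072 = 1376 (mod 1525); answer 1376
Step 2: R1 = 1376; m = -13; cross terms: (-31*-21 - 1*-2)=653, (1*-33 - 8*-21)=135, (8*16 - 27*-33)=1019, (27*36 - -13*16)=1180, (-13*-2 - -31*36)=1142; twice the area = |4129| = 4129; area = 4129/2; boundary points = 1 + 1 + 1 + 20 + 2 = 25; strictly interior points = area - boundary/2 + 1 = 2053; answer 2053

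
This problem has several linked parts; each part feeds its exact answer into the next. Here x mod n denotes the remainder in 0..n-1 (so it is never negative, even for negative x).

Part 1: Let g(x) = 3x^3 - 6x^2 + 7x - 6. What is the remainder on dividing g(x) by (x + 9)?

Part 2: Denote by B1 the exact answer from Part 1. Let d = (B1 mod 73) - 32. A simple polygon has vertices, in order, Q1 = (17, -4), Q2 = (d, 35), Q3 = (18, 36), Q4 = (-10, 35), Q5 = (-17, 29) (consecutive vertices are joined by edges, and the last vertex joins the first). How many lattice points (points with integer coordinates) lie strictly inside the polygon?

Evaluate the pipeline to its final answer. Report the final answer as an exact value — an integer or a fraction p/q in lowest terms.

Part 1: remainder = value at the root: 3*(-9)^3 - 6*(-9)^2 + 7*(-9)^1 - 6 = (-2187) + (-486) + (-63) + (-6) = -2742; answer -2742
Part 2: B1 = -2742; d = 0; cross terms: (17*35 - 0*-4)=595, (0*36 - 18*35)=-630, (18*35 - -10*36)=990, (-10*29 - -17*35)=305, (-17*-4 - 17*29)=-425; twice the area = |835| = 835; area = 835/2; boundary points = 1 + 1 + 1 + 1 + 1 = 5; strictly interior points = area - boundary/2 + 1 = 416; answer 416

416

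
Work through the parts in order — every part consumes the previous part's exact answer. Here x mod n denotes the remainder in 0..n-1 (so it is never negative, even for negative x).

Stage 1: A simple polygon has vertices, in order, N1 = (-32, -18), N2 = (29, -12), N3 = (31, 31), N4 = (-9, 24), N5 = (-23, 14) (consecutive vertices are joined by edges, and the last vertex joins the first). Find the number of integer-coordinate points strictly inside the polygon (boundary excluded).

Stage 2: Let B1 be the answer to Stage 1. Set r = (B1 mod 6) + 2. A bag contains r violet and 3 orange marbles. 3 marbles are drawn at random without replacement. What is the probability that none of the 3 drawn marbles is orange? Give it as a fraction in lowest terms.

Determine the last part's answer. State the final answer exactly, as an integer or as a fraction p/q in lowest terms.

Stage 1: cross terms: (-32*-12 - 29*-18)=906, (29*31 - 31*-12)=1271, (31*24 - -9*31)=1023, (-9*14 - -23*24)=426, (-23*-18 - -32*14)=862; twice the area = |4488| = 4488; area = 2244; boundary points = 1 + 1 + 1 + 2 + 1 = 6; strictly interior points = area - boundary/2 + 1 = 2242; answer 2242
Stage 2: B1 = 2242; r = 6; total draws C(9,3) = 84; favorable C(6,3) = 20; P = 5/21; answer 5/21

5/21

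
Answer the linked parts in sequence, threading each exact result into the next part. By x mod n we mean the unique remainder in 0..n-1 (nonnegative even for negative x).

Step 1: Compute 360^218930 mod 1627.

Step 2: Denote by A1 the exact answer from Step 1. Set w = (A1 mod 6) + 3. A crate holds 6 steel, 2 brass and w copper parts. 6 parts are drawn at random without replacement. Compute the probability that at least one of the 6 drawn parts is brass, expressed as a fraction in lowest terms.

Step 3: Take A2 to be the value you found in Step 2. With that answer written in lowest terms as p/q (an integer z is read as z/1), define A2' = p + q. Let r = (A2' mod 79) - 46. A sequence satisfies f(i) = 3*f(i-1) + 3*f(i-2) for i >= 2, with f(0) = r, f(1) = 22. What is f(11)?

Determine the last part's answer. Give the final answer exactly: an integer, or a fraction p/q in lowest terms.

8356041

Step 1: squarings mod 1627: 360^1=360, 360^2=1067, 360^4=1216, 360^8=1340, 360^16=1019, 360^32=335, 360^64=1589, 360^128=1444, 360^256=949, 360^512=870, 360^1024=345, 360^2048=254, 360^4096=1063, 360^8192=831, 360^16384=713, 360^32768=745, 360^65536=218, 360^131072=341; 360^218930 = 360^2 * 360^16 * 360^32 * 360^256 * 360^512 * 360^1024 * 360^4096 * 360^16384 * 360^65536 * 360^131072 = 1507 (mod 1627); answer 1507
Step 2: A1 = 1507; w = 4; total draws C(12,6) = 924; complement C(10,6) = 210; favorable 924 - 210 = 714; P = 17/22; answer 17/22
Step 3: A2 = 17/22; threaded value p + q = 39; r = -7; f(2) = 3*(22) + 3*(-7) = 45; iterating: f(2)=45, f(3)=201, f(4)=738, f(5)=2817, f(6)=10665, f(7)=40446, f(8)=153333, f(9)=581337, f(10)=2204010, f(11)=8356041; answer 8356041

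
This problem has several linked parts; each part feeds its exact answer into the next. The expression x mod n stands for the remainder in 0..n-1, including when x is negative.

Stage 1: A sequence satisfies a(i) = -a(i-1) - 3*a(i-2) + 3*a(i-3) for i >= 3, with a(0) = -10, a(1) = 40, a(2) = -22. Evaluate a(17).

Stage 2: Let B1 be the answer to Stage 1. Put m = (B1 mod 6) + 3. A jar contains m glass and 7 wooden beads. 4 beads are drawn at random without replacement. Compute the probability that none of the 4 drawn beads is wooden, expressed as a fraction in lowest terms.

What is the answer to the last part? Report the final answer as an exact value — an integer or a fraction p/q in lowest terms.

Stage 1: a(3) = -1*(-22) - 3*(40) + 3*(-10) = -128; iterating: a(3)=-128, a(4)=314, a(5)=4, a(6)=-1330, a(7)=2260, a(8)=1742, a(9)=-12512, a(10)=14066, a(11)=28696, a(12)=-108430, a(13)=64540, a(14)=346838, a(15)=-865748, a(16)=18854, a(17)=3618904; answer 3618904
Stage 2: B1 = 3618904; m = 7; total draws C(14,4) = 1001; favorable C(7,4) = 35; P = 5/143; answer 5/143

5/143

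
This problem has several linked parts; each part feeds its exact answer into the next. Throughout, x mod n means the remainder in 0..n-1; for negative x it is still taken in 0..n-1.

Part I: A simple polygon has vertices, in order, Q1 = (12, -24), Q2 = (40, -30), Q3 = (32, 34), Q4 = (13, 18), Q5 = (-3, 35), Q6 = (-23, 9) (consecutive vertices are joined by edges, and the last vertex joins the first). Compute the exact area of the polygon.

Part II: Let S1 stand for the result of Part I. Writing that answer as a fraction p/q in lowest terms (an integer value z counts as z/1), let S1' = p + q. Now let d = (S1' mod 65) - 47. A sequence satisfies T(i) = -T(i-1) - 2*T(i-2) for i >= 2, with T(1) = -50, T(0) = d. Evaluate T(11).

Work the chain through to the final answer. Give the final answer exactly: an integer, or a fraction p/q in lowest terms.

Part I: cross terms: (12*-30 - 40*-24)=600, (40*34 - 32*-30)=2320, (32*18 - 13*34)=134, (13*35 - -3*18)=509, (-3*9 - -23*35)=778, (-23*-24 - 12*9)=444; twice the area = |4785| = 4785; area = 4785/2; answer 4785/2
Part II: S1 = 4785/2; threaded value p + q = 4787; d = -5; T(2) = -1*(-50) - 2*(-5) = 60; iterating: T(2)=60, T(3)=40, T(4)=-160, T(5)=80, T(6)=240, T(7)=-400, T(8)=-80, T(9)=880, T(10)=-720, T(11)=-1040; answer -1040

-1040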